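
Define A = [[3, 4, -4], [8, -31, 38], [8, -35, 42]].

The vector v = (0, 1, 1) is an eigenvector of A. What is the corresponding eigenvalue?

Compute Av: A·(0, 1, 1) = (0, 7, 7).
Since Av = λv, compare component 2: 7 = λ·1, so λ = 7.

7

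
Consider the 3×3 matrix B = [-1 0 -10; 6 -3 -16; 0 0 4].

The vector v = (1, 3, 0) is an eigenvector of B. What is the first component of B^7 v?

-1

First find the eigenvalue: Bv = (-1, -3, 0) = -1·(1, 3, 0), so λ = -1.
Then B^7 v = λ^7·v = (-1)^7·(1, 3, 0) = -1·(1, 3, 0) = (-1, -3, 0).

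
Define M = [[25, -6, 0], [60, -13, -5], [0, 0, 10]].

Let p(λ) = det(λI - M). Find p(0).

p(0) = det(0·I − M) = det(−M) = (−1)^3·det(M).
det(M) = 350, so p(0) = -350.

-350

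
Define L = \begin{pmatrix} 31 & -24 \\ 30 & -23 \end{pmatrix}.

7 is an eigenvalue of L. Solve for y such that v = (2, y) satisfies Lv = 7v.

2

We need (L - 7I)v = 0.
L - 7I = [[24, -24], [30, -30]].
Row 1: (24)·2 + (-24)·y = 0
Row 2: (30)·2 + (-30)·y = 0
Solving gives y = 2.
Check: L·(2, 2) = (14, 14) = 7·(2, 2).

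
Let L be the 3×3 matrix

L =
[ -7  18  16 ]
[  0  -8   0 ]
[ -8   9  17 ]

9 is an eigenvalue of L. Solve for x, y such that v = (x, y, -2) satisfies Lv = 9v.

-2, 0

We need (L - 9I)v = 0.
L - 9I = [[-16, 18, 16], [0, -17, 0], [-8, 9, 8]].
Row 1: (-16)·x + (18)·y + (16)·-2 = 0
Row 2: (0)·x + (-17)·y + (0)·-2 = 0
Row 3: (-8)·x + (9)·y + (8)·-2 = 0
Solving gives x = -2, y = 0.
Check: L·(-2, 0, -2) = (-18, 0, -18) = 9·(-2, 0, -2).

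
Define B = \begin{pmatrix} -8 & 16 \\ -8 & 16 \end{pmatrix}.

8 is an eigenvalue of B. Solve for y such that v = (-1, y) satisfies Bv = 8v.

-1

We need (B - 8I)v = 0.
B - 8I = [[-16, 16], [-8, 8]].
Row 1: (-16)·-1 + (16)·y = 0
Row 2: (-8)·-1 + (8)·y = 0
Solving gives y = -1.
Check: B·(-1, -1) = (-8, -8) = 8·(-1, -1).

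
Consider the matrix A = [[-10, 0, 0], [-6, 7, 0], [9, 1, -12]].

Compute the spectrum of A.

-12, -10, 7

A is lower triangular, so its eigenvalues are the diagonal entries.
Diagonal: -10, 7, -12.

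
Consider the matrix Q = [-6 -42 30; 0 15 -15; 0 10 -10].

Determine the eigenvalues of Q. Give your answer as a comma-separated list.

Compute the characteristic polynomial p(λ) = det(λI - Q).
Cofactor expansion gives p(λ) = λ^3 + λ^2 - 30λ.
Rational-root test: λ = 0 gives p(0) = 0.
Dividing by λ leaves λ^2 + λ - 30.
The quadratic factors as (λ + 6)·(λ - 5).
Eigenvalues: -6, 0, 5.

-6, 0, 5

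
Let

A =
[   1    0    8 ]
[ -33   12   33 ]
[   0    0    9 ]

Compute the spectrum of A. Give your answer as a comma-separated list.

The characteristic polynomial is p(r) = det(rI - A).
Expanding the 3×3 determinant: p(r) = r^3 - 22r^2 + 129r - 108.
Try r = 1: p(1) = 0, so 1 is a root.
Dividing by (r - 1) leaves r^2 - 21r + 108.
The quadratic factors as (r - 9)·(r - 12).
Eigenvalues: 1, 9, 12.

1, 9, 12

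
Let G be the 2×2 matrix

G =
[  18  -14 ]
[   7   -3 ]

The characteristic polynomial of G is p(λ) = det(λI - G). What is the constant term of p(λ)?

p(λ) = λ^2 - 15λ + 44.
The constant term is 44.

44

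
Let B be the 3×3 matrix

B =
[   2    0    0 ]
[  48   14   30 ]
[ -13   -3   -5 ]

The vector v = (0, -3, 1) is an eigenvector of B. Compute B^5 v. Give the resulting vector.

First find the eigenvalue: Bv = (0, -12, 4) = 4·(0, -3, 1), so λ = 4.
Then B^5 v = λ^5·v = 4^5·(0, -3, 1) = 1024·(0, -3, 1) = (0, -3072, 1024).

(0, -3072, 1024)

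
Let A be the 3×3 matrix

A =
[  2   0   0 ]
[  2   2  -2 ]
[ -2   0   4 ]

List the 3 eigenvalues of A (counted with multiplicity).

Set up det(tI - A) = 0.
Cofactor expansion gives p(t) = t^3 - 8t^2 + 20t - 16.
Since p(4) = 0, t = 4 is a root.
Factor out (t - 4): p(t) = (t - 4)·(t^2 - 4t + 4).
The quadratic factor is (t - 2)^2.
Eigenvalues: 2, 2, 4.

2, 2, 4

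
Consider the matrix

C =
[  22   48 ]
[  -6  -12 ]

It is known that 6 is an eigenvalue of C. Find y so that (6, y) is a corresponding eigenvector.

We need (C - 6I)v = 0.
C - 6I = [[16, 48], [-6, -18]].
Row 1: (16)·6 + (48)·y = 0
Row 2: (-6)·6 + (-18)·y = 0
Solving gives y = -2.
Check: C·(6, -2) = (36, -12) = 6·(6, -2).

-2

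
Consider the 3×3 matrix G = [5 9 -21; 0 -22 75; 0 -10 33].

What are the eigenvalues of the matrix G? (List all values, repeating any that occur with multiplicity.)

3, 5, 8

Compute the characteristic polynomial p(λ) = det(λI - G).
Expanding the 3×3 determinant: p(λ) = λ^3 - 16λ^2 + 79λ - 120.
Try λ = 3: p(3) = 0, so 3 is a root.
Dividing by (λ - 3) leaves λ^2 - 13λ + 40.
The quadratic factors as (λ - 5)·(λ - 8).
Eigenvalues: 3, 5, 8.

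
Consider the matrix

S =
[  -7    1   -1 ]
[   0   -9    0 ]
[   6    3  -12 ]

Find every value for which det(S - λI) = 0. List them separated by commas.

Set up det(rI - S) = 0.
Expanding the 3×3 determinant: p(r) = r^3 + 28r^2 + 261r + 810.
Try r = -9: p(-9) = 0, so -9 is a root.
Dividing by (r + 9) leaves r^2 + 19r + 90.
The quadratic factors as (r + 10)·(r + 9).
Eigenvalues: -10, -9, -9.

-10, -9, -9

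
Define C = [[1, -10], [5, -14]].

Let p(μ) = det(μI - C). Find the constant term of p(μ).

36

p(μ) = μ^2 + 13μ + 36.
The constant term is 36.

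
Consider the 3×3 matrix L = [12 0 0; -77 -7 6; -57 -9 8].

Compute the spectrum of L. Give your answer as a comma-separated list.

-1, 2, 12

Set up det(λI - L) = 0.
Cofactor expansion gives p(λ) = λ^3 - 13λ^2 + 10λ + 24.
Since p(-1) = 0, λ = -1 is a root.
Dividing by (λ + 1) leaves λ^2 - 14λ + 24.
The quadratic factors as (λ - 2)·(λ - 12).
Eigenvalues: -1, 2, 12.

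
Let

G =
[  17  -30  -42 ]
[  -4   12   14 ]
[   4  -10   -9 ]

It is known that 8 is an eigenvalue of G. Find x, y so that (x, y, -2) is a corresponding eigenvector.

We need (G - 8I)v = 0.
G - 8I = [[9, -30, -42], [-4, 4, 14], [4, -10, -17]].
Row 1: (9)·x + (-30)·y + (-42)·-2 = 0
Row 2: (-4)·x + (4)·y + (14)·-2 = 0
Row 3: (4)·x + (-10)·y + (-17)·-2 = 0
Solving gives x = -6, y = 1.
Check: G·(-6, 1, -2) = (-48, 8, -16) = 8·(-6, 1, -2).

-6, 1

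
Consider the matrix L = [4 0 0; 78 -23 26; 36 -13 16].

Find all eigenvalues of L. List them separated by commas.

-10, 3, 4

Compute the characteristic polynomial p(λ) = det(λI - L).
Expanding the 3×3 determinant: p(λ) = λ^3 + 3λ^2 - 58λ + 120.
Rational-root test: λ = 3 gives p(3) = 0.
Dividing by (λ - 3) leaves λ^2 + 6λ - 40.
The quadratic factors as (λ + 10)·(λ - 4).
Eigenvalues: -10, 3, 4.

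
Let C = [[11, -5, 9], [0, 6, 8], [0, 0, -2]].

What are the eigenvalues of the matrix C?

-2, 6, 11

C is upper triangular, so its eigenvalues are the diagonal entries.
Diagonal: 11, 6, -2.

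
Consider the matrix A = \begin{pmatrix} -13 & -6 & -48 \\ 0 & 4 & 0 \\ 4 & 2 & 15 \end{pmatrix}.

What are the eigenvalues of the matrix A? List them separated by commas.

-1, 3, 4

The characteristic polynomial is p(t) = det(tI - A).
Expanding along the first row, p(t) = t^3 - 6t^2 + 5t + 12.
Rational-root test: t = 4 gives p(4) = 0.
Factor out (t - 4): p(t) = (t - 4)·(t^2 - 2t - 3).
The quadratic factors as (t + 1)·(t - 3).
Eigenvalues: -1, 3, 4.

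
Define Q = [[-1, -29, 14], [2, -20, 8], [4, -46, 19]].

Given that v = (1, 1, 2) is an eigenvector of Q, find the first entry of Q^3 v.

-8

First find the eigenvalue: Qv = (-2, -2, -4) = -2·(1, 1, 2), so λ = -2.
Then Q^3 v = λ^3·v = (-2)^3·(1, 1, 2) = -8·(1, 1, 2) = (-8, -8, -16).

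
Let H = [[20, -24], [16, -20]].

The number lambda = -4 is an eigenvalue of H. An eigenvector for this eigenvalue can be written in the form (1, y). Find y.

We need (H + 4I)v = 0.
H + 4I = [[24, -24], [16, -16]].
Row 1: (24)·1 + (-24)·y = 0
Row 2: (16)·1 + (-16)·y = 0
Solving gives y = 1.
Check: H·(1, 1) = (-4, -4) = -4·(1, 1).

1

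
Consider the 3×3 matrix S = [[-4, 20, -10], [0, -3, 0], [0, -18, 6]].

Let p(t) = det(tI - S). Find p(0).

-72

p(0) = det(0·I − S) = det(−S) = (−1)^3·det(S).
det(S) = 72, so p(0) = -72.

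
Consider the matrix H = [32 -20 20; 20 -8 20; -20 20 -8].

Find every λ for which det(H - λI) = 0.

The characteristic polynomial is p(μ) = det(μI - H).
Expanding the 3×3 determinant: p(μ) = μ^3 - 16μ^2 - 48μ + 1152.
Since p(-8) = 0, μ = -8 is a root.
Dividing by (μ + 8) leaves μ^2 - 24μ + 144.
The quadratic factor is (μ - 12)^2.
Eigenvalues: -8, 12, 12.

-8, 12, 12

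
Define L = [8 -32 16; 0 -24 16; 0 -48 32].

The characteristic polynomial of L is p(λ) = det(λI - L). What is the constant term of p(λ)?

0

p(λ) = λ^3 - 16λ^2 + 64λ.
The constant term is 0.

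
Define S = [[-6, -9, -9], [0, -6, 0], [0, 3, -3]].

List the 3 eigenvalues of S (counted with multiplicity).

Set up det(sI - S) = 0.
Expanding along the first row, p(s) = s^3 + 15s^2 + 72s + 108.
Try s = -3: p(-3) = 0, so -3 is a root.
Factor out (s + 3): p(s) = (s + 3)·(s^2 + 12s + 36).
The quadratic factor is (s + 6)^2.
Eigenvalues: -6, -6, -3.

-6, -6, -3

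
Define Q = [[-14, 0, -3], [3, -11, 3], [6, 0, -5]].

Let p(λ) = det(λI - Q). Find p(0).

p(0) = det(0·I − Q) = det(−Q) = (−1)^3·det(Q).
det(Q) = -968, so p(0) = 968.

968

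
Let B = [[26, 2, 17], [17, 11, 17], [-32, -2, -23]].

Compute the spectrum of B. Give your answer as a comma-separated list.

The characteristic polynomial is p(s) = det(sI - B).
Cofactor expansion gives p(s) = s^3 - 14s^2 - 21s + 594.
Try s = 9: p(9) = 0, so 9 is a root.
Factor out (s - 9): p(s) = (s - 9)·(s^2 - 5s - 66).
The quadratic factors as (s + 6)·(s - 11).
Eigenvalues: -6, 9, 11.

-6, 9, 11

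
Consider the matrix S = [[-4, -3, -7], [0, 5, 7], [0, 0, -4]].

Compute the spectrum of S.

-4, -4, 5

S is upper triangular, so its eigenvalues are the diagonal entries.
Diagonal: -4, 5, -4.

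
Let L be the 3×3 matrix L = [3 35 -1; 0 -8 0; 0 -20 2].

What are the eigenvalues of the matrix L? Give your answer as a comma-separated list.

The characteristic polynomial is p(λ) = det(λI - L).
Expanding the 3×3 determinant: p(λ) = λ^3 + 3λ^2 - 34λ + 48.
Rational-root test: λ = -8 gives p(-8) = 0.
Factor out (λ + 8): p(λ) = (λ + 8)·(λ^2 - 5λ + 6).
The quadratic factors as (λ - 2)·(λ - 3).
Eigenvalues: -8, 2, 3.

-8, 2, 3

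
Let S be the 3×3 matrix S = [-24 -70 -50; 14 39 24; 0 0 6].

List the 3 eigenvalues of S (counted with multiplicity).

Set up det(λI - S) = 0.
Expanding the 3×3 determinant: p(λ) = λ^3 - 21λ^2 + 134λ - 264.
Rational-root test: λ = 6 gives p(6) = 0.
Dividing by (λ - 6) leaves λ^2 - 15λ + 44.
The quadratic factors as (λ - 4)·(λ - 11).
Eigenvalues: 4, 6, 11.

4, 6, 11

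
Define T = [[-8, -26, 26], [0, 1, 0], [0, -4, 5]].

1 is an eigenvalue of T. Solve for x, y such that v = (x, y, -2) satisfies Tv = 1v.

0, -2

We need (T - 1I)v = 0.
T - 1I = [[-9, -26, 26], [0, 0, 0], [0, -4, 4]].
Row 1: (-9)·x + (-26)·y + (26)·-2 = 0
Row 2: (0)·x + (0)·y + (0)·-2 = 0
Row 3: (0)·x + (-4)·y + (4)·-2 = 0
Solving gives x = 0, y = -2.
Check: T·(0, -2, -2) = (0, -2, -2) = 1·(0, -2, -2).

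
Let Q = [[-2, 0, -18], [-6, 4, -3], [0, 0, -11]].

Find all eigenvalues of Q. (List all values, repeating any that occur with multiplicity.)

-11, -2, 4

Set up det(rI - Q) = 0.
Cofactor expansion gives p(r) = r^3 + 9r^2 - 30r - 88.
Since p(-2) = 0, r = -2 is a root.
Dividing by (r + 2) leaves r^2 + 7r - 44.
The quadratic factors as (r + 11)·(r - 4).
Eigenvalues: -11, -2, 4.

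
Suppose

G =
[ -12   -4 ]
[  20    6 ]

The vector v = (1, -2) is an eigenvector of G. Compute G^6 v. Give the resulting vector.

(4096, -8192)

First find the eigenvalue: Gv = (-4, 8) = -4·(1, -2), so λ = -4.
Then G^6 v = λ^6·v = (-4)^6·(1, -2) = 4096·(1, -2) = (4096, -8192).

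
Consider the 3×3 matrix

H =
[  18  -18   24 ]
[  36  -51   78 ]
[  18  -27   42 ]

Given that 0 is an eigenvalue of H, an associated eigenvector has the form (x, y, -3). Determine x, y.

We need (H)v = 0.
H = [[18, -18, 24], [36, -51, 78], [18, -27, 42]].
Row 1: (18)·x + (-18)·y + (24)·-3 = 0
Row 2: (36)·x + (-51)·y + (78)·-3 = 0
Row 3: (18)·x + (-27)·y + (42)·-3 = 0
Solving gives x = -2, y = -6.
Check: H·(-2, -6, -3) = (0, 0, 0) = 0·(-2, -6, -3).

-2, -6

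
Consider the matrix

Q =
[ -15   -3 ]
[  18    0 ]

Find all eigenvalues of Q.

det(Q - sI) = (-15 - s)(0 - s) - (-3)·(18) = s^2 + 15s + 54.
This factors as (s + 9)·(s + 6) = 0.
Eigenvalues: -9, -6.

-9, -6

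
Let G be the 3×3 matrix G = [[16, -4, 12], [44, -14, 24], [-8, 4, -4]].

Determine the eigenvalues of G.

Set up det(tI - G) = 0.
Expanding the 3×3 determinant: p(t) = t^3 + 2t^2 - 56t - 192.
Rational-root test: t = -6 gives p(-6) = 0.
Dividing by (t + 6) leaves t^2 - 4t - 32.
The quadratic factors as (t + 4)·(t - 8).
Eigenvalues: -6, -4, 8.

-6, -4, 8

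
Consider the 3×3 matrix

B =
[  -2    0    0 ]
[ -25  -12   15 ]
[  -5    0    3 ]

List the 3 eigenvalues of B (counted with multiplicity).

-12, -2, 3

The characteristic polynomial is p(r) = det(rI - B).
Expanding the 3×3 determinant: p(r) = r^3 + 11r^2 - 18r - 72.
Rational-root test: r = -12 gives p(-12) = 0.
Factor out (r + 12): p(r) = (r + 12)·(r^2 - r - 6).
The quadratic factors as (r + 2)·(r - 3).
Eigenvalues: -12, -2, 3.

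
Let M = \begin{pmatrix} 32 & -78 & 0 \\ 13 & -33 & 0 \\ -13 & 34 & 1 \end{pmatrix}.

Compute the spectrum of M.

-7, 1, 6

The characteristic polynomial is p(lambda) = det(lambda·I - M).
Cofactor expansion gives p(lambda) = lambda^3 - 43·lambda + 42.
Try lambda = 6: p(6) = 0, so 6 is a root.
Dividing by (lambda - 6) leaves lambda^2 + 6·lambda - 7.
The quadratic factors as (lambda + 7)·(lambda - 1).
Eigenvalues: -7, 1, 6.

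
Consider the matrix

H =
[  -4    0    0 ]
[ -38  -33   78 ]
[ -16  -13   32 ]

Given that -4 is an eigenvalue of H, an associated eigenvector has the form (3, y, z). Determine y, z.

-12, -3

We need (H + 4I)v = 0.
H + 4I = [[0, 0, 0], [-38, -29, 78], [-16, -13, 36]].
Row 1: (0)·3 + (0)·y + (0)·z = 0
Row 2: (-38)·3 + (-29)·y + (78)·z = 0
Row 3: (-16)·3 + (-13)·y + (36)·z = 0
Solving gives y = -12, z = -3.
Check: H·(3, -12, -3) = (-12, 48, 12) = -4·(3, -12, -3).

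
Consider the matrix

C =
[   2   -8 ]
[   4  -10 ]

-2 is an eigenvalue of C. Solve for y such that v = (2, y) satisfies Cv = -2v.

We need (C + 2I)v = 0.
C + 2I = [[4, -8], [4, -8]].
Row 1: (4)·2 + (-8)·y = 0
Row 2: (4)·2 + (-8)·y = 0
Solving gives y = 1.
Check: C·(2, 1) = (-4, -2) = -2·(2, 1).

1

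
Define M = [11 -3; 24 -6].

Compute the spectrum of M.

det(M - tI) = (11 - t)(-6 - t) - (-3)·(24) = t^2 - 5t + 6.
This factors as (t - 2)·(t - 3) = 0.
Eigenvalues: 2, 3.

2, 3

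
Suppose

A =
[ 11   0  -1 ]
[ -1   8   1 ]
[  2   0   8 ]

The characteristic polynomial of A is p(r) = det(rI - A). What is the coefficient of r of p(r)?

242

p(r) = r^3 - 27r^2 + 242r - 720.
The coefficient of r is 242.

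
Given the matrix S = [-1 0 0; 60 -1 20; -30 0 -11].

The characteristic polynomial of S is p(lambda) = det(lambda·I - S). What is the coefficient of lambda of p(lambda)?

23

p(lambda) = lambda^3 + 13·lambda^2 + 23·lambda + 11.
The coefficient of lambda is 23.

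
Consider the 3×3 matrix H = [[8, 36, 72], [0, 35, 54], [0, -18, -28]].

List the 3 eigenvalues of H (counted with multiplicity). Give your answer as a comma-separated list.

-1, 8, 8

The characteristic polynomial is p(lambda) = det(lambda·I - H).
Expanding along the first row, p(lambda) = lambda^3 - 15·lambda^2 + 48·lambda + 64.
Since p(-1) = 0, lambda = -1 is a root.
Factor out (lambda + 1): p(lambda) = (lambda + 1)·(lambda^2 - 16·lambda + 64).
The quadratic factor is (lambda - 8)^2.
Eigenvalues: -1, 8, 8.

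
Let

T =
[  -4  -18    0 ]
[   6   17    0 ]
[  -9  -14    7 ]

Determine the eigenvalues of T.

The characteristic polynomial is p(λ) = det(λI - T).
Expanding along the first row, p(λ) = λ^3 - 20λ^2 + 131λ - 280.
Rational-root test: λ = 8 gives p(8) = 0.
Factor out (λ - 8): p(λ) = (λ - 8)·(λ^2 - 12λ + 35).
The quadratic factors as (λ - 5)·(λ - 7).
Eigenvalues: 5, 7, 8.

5, 7, 8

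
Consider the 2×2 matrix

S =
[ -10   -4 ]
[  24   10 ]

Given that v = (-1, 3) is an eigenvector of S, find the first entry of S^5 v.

First find the eigenvalue: Sv = (-2, 6) = 2·(-1, 3), so λ = 2.
Then S^5 v = λ^5·v = 2^5·(-1, 3) = 32·(-1, 3) = (-32, 96).

-32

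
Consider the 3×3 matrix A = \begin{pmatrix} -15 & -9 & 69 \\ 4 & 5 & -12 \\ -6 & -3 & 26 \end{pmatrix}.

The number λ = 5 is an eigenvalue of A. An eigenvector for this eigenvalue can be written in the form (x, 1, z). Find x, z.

We need (A - 5I)v = 0.
A - 5I = [[-20, -9, 69], [4, 0, -12], [-6, -3, 21]].
Row 1: (-20)·x + (-9)·1 + (69)·z = 0
Row 2: (4)·x + (0)·1 + (-12)·z = 0
Row 3: (-6)·x + (-3)·1 + (21)·z = 0
Solving gives x = 3, z = 1.
Check: A·(3, 1, 1) = (15, 5, 5) = 5·(3, 1, 1).

3, 1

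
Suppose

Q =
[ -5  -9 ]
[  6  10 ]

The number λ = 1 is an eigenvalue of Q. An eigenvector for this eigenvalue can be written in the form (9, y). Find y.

We need (Q - 1I)v = 0.
Q - 1I = [[-6, -9], [6, 9]].
Row 1: (-6)·9 + (-9)·y = 0
Row 2: (6)·9 + (9)·y = 0
Solving gives y = -6.
Check: Q·(9, -6) = (9, -6) = 1·(9, -6).

-6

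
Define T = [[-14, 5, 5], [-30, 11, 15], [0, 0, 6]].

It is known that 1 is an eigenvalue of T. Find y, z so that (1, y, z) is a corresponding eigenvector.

3, 0

We need (T - 1I)v = 0.
T - 1I = [[-15, 5, 5], [-30, 10, 15], [0, 0, 5]].
Row 1: (-15)·1 + (5)·y + (5)·z = 0
Row 2: (-30)·1 + (10)·y + (15)·z = 0
Row 3: (0)·1 + (0)·y + (5)·z = 0
Solving gives y = 3, z = 0.
Check: T·(1, 3, 0) = (1, 3, 0) = 1·(1, 3, 0).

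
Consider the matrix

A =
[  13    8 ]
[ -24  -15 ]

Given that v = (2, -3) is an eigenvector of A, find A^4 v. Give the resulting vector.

First find the eigenvalue: Av = (2, -3) = 1·(2, -3), so λ = 1.
Then A^4 v = λ^4·v = 1^4·(2, -3) = 1·(2, -3) = (2, -3).

(2, -3)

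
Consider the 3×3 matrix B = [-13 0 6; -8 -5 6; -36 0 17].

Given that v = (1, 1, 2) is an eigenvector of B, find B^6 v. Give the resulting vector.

First find the eigenvalue: Bv = (-1, -1, -2) = -1·(1, 1, 2), so λ = -1.
Then B^6 v = λ^6·v = (-1)^6·(1, 1, 2) = 1·(1, 1, 2) = (1, 1, 2).

(1, 1, 2)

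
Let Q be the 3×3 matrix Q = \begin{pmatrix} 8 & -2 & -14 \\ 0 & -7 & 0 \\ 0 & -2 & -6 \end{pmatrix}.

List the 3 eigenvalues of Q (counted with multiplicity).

-7, -6, 8

The characteristic polynomial is p(r) = det(rI - Q).
Cofactor expansion gives p(r) = r^3 + 5r^2 - 62r - 336.
Since p(-6) = 0, r = -6 is a root.
Dividing by (r + 6) leaves r^2 - r - 56.
The quadratic factors as (r + 7)·(r - 8).
Eigenvalues: -7, -6, 8.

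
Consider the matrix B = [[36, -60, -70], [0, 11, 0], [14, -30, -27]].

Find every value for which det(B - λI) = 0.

1, 8, 11

The characteristic polynomial is p(λ) = det(λI - B).
Expanding along the first row, p(λ) = λ^3 - 20λ^2 + 107λ - 88.
Try λ = 8: p(8) = 0, so 8 is a root.
Factor out (λ - 8): p(λ) = (λ - 8)·(λ^2 - 12λ + 11).
The quadratic factors as (λ - 1)·(λ - 11).
Eigenvalues: 1, 8, 11.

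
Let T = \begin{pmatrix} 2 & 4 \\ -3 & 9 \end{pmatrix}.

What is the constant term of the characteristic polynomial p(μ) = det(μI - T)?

p(0) = det(0·I − T) = det(−T) = (−1)^2·det(T).
det(T) = 30, so p(0) = 30.

30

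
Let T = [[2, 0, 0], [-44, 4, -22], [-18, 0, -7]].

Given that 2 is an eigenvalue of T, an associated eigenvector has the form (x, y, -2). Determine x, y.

We need (T - 2I)v = 0.
T - 2I = [[0, 0, 0], [-44, 2, -22], [-18, 0, -9]].
Row 1: (0)·x + (0)·y + (0)·-2 = 0
Row 2: (-44)·x + (2)·y + (-22)·-2 = 0
Row 3: (-18)·x + (0)·y + (-9)·-2 = 0
Solving gives x = 1, y = 0.
Check: T·(1, 0, -2) = (2, 0, -4) = 2·(1, 0, -2).

1, 0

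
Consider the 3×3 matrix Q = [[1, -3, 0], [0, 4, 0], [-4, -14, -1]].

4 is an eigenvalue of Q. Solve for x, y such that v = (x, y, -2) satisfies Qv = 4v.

-1, 1

We need (Q - 4I)v = 0.
Q - 4I = [[-3, -3, 0], [0, 0, 0], [-4, -14, -5]].
Row 1: (-3)·x + (-3)·y + (0)·-2 = 0
Row 2: (0)·x + (0)·y + (0)·-2 = 0
Row 3: (-4)·x + (-14)·y + (-5)·-2 = 0
Solving gives x = -1, y = 1.
Check: Q·(-1, 1, -2) = (-4, 4, -8) = 4·(-1, 1, -2).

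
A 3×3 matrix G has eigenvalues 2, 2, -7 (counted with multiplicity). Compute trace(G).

-3

trace(G) is the sum of the eigenvalues: (2) + (2) + (-7) = -3.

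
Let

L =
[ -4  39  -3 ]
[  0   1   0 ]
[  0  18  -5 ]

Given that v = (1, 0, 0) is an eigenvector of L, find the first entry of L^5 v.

First find the eigenvalue: Lv = (-4, 0, 0) = -4·(1, 0, 0), so λ = -4.
Then L^5 v = λ^5·v = (-4)^5·(1, 0, 0) = -1024·(1, 0, 0) = (-1024, 0, 0).

-1024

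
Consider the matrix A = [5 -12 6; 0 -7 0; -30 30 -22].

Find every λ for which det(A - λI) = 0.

-10, -7, -7

The characteristic polynomial is p(t) = det(tI - A).
Cofactor expansion gives p(t) = t^3 + 24t^2 + 189t + 490.
Rational-root test: t = -7 gives p(-7) = 0.
Dividing by (t + 7) leaves t^2 + 17t + 70.
The quadratic factors as (t + 10)·(t + 7).
Eigenvalues: -10, -7, -7.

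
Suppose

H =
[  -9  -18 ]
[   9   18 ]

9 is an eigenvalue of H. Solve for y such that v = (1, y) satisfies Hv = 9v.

We need (H - 9I)v = 0.
H - 9I = [[-18, -18], [9, 9]].
Row 1: (-18)·1 + (-18)·y = 0
Row 2: (9)·1 + (9)·y = 0
Solving gives y = -1.
Check: H·(1, -1) = (9, -9) = 9·(1, -1).

-1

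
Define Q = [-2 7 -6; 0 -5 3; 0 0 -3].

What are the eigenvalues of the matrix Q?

Q is upper triangular, so its eigenvalues are the diagonal entries.
Diagonal: -2, -5, -3.

-5, -3, -2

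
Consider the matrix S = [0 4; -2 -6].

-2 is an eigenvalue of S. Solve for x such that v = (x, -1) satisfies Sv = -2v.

We need (S + 2I)v = 0.
S + 2I = [[2, 4], [-2, -4]].
Row 1: (2)·x + (4)·-1 = 0
Row 2: (-2)·x + (-4)·-1 = 0
Solving gives x = 2.
Check: S·(2, -1) = (-4, 2) = -2·(2, -1).

2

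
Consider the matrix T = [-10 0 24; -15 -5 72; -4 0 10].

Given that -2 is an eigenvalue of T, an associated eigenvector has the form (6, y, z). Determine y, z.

We need (T + 2I)v = 0.
T + 2I = [[-8, 0, 24], [-15, -3, 72], [-4, 0, 12]].
Row 1: (-8)·6 + (0)·y + (24)·z = 0
Row 2: (-15)·6 + (-3)·y + (72)·z = 0
Row 3: (-4)·6 + (0)·y + (12)·z = 0
Solving gives y = 18, z = 2.
Check: T·(6, 18, 2) = (-12, -36, -4) = -2·(6, 18, 2).

18, 2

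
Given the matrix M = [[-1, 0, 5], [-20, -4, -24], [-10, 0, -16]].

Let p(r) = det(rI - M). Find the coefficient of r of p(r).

134

p(r) = r^3 + 21r^2 + 134r + 264.
The coefficient of r is 134.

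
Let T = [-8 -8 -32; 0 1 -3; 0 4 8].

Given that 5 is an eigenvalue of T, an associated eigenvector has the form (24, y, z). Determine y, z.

We need (T - 5I)v = 0.
T - 5I = [[-13, -8, -32], [0, -4, -3], [0, 4, 3]].
Row 1: (-13)·24 + (-8)·y + (-32)·z = 0
Row 2: (0)·24 + (-4)·y + (-3)·z = 0
Row 3: (0)·24 + (4)·y + (3)·z = 0
Solving gives y = 9, z = -12.
Check: T·(24, 9, -12) = (120, 45, -60) = 5·(24, 9, -12).

9, -12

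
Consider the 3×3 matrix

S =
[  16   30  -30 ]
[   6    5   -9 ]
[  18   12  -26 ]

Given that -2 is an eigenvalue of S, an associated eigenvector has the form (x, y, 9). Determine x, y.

10, 3

We need (S + 2I)v = 0.
S + 2I = [[18, 30, -30], [6, 7, -9], [18, 12, -24]].
Row 1: (18)·x + (30)·y + (-30)·9 = 0
Row 2: (6)·x + (7)·y + (-9)·9 = 0
Row 3: (18)·x + (12)·y + (-24)·9 = 0
Solving gives x = 10, y = 3.
Check: S·(10, 3, 9) = (-20, -6, -18) = -2·(10, 3, 9).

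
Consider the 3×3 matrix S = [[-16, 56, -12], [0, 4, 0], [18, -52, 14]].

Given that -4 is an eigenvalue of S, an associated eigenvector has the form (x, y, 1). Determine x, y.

We need (S + 4I)v = 0.
S + 4I = [[-12, 56, -12], [0, 8, 0], [18, -52, 18]].
Row 1: (-12)·x + (56)·y + (-12)·1 = 0
Row 2: (0)·x + (8)·y + (0)·1 = 0
Row 3: (18)·x + (-52)·y + (18)·1 = 0
Solving gives x = -1, y = 0.
Check: S·(-1, 0, 1) = (4, 0, -4) = -4·(-1, 0, 1).

-1, 0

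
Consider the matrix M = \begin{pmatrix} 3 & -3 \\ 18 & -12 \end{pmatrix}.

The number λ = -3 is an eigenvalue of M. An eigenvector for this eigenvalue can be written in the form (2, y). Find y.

4

We need (M + 3I)v = 0.
M + 3I = [[6, -3], [18, -9]].
Row 1: (6)·2 + (-3)·y = 0
Row 2: (18)·2 + (-9)·y = 0
Solving gives y = 4.
Check: M·(2, 4) = (-6, -12) = -3·(2, 4).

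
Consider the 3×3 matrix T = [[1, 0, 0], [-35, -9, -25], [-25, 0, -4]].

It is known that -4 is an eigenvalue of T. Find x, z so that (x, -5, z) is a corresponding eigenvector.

We need (T + 4I)v = 0.
T + 4I = [[5, 0, 0], [-35, -5, -25], [-25, 0, 0]].
Row 1: (5)·x + (0)·-5 + (0)·z = 0
Row 2: (-35)·x + (-5)·-5 + (-25)·z = 0
Row 3: (-25)·x + (0)·-5 + (0)·z = 0
Solving gives x = 0, z = 1.
Check: T·(0, -5, 1) = (0, 20, -4) = -4·(0, -5, 1).

0, 1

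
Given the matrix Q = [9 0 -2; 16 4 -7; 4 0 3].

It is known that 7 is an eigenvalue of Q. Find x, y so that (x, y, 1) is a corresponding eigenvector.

1, 3

We need (Q - 7I)v = 0.
Q - 7I = [[2, 0, -2], [16, -3, -7], [4, 0, -4]].
Row 1: (2)·x + (0)·y + (-2)·1 = 0
Row 2: (16)·x + (-3)·y + (-7)·1 = 0
Row 3: (4)·x + (0)·y + (-4)·1 = 0
Solving gives x = 1, y = 3.
Check: Q·(1, 3, 1) = (7, 21, 7) = 7·(1, 3, 1).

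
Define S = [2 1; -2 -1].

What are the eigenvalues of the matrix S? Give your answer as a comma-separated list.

0, 1

det(S - rI) = (2 - r)(-1 - r) - (1)·(-2) = r^2 - r.
This factors as r·(r - 1) = 0.
Eigenvalues: 0, 1.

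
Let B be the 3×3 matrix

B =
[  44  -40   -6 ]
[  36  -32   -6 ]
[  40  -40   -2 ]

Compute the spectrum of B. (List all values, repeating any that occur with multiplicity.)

Set up det(lambda·I - B) = 0.
Expanding the 3×3 determinant: p(lambda) = lambda^3 - 10·lambda^2 + 8·lambda + 64.
Try lambda = 4: p(4) = 0, so 4 is a root.
Factor out (lambda - 4): p(lambda) = (lambda - 4)·(lambda^2 - 6·lambda - 16).
The quadratic factors as (lambda + 2)·(lambda - 8).
Eigenvalues: -2, 4, 8.

-2, 4, 8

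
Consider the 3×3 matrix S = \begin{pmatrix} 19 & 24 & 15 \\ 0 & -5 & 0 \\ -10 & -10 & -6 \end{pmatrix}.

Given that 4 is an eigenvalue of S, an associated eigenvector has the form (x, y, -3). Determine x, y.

We need (S - 4I)v = 0.
S - 4I = [[15, 24, 15], [0, -9, 0], [-10, -10, -10]].
Row 1: (15)·x + (24)·y + (15)·-3 = 0
Row 2: (0)·x + (-9)·y + (0)·-3 = 0
Row 3: (-10)·x + (-10)·y + (-10)·-3 = 0
Solving gives x = 3, y = 0.
Check: S·(3, 0, -3) = (12, 0, -12) = 4·(3, 0, -3).

3, 0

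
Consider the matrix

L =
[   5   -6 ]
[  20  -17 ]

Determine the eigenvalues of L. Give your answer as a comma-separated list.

-7, -5

det(L - μI) = (5 - μ)(-17 - μ) - (-6)·(20) = μ^2 + 12μ + 35.
This factors as (μ + 7)·(μ + 5) = 0.
Eigenvalues: -7, -5.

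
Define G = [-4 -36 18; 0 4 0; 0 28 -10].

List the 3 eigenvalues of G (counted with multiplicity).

-10, -4, 4

Compute the characteristic polynomial p(λ) = det(λI - G).
Cofactor expansion gives p(λ) = λ^3 + 10λ^2 - 16λ - 160.
Since p(-4) = 0, λ = -4 is a root.
Dividing by (λ + 4) leaves λ^2 + 6λ - 40.
The quadratic factors as (λ + 10)·(λ - 4).
Eigenvalues: -10, -4, 4.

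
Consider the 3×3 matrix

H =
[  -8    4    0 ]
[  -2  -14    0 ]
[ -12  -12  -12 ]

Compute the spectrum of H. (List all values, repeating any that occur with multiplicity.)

-12, -12, -10

Compute the characteristic polynomial p(λ) = det(λI - H).
Expanding along the first row, p(λ) = λ^3 + 34λ^2 + 384λ + 1440.
Try λ = -12: p(-12) = 0, so -12 is a root.
Factor out (λ + 12): p(λ) = (λ + 12)·(λ^2 + 22λ + 120).
The quadratic factors as (λ + 12)·(λ + 10).
Eigenvalues: -12, -12, -10.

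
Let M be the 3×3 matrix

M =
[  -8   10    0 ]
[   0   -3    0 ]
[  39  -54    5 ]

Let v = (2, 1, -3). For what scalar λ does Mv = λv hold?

-3

Compute Mv: M·(2, 1, -3) = (-6, -3, 9).
Since Mv = λv, compare component 1: -6 = λ·2, so λ = -3.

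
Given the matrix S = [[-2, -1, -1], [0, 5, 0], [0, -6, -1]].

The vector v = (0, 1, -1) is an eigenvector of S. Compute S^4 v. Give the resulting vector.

First find the eigenvalue: Sv = (0, 5, -5) = 5·(0, 1, -1), so λ = 5.
Then S^4 v = λ^4·v = 5^4·(0, 1, -1) = 625·(0, 1, -1) = (0, 625, -625).

(0, 625, -625)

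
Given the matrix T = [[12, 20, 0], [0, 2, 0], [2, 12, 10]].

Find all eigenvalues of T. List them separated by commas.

Compute the characteristic polynomial p(r) = det(rI - T).
Expanding the 3×3 determinant: p(r) = r^3 - 24r^2 + 164r - 240.
Since p(10) = 0, r = 10 is a root.
Factor out (r - 10): p(r) = (r - 10)·(r^2 - 14r + 24).
The quadratic factors as (r - 2)·(r - 12).
Eigenvalues: 2, 10, 12.

2, 10, 12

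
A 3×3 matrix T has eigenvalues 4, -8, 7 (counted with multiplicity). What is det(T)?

det(T) is the product of the eigenvalues: (4) · (-8) · (7) = -224.

-224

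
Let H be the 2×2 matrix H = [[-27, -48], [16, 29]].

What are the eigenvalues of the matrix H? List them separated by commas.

det(H - μI) = (-27 - μ)(29 - μ) - (-48)·(16) = μ^2 - 2μ - 15.
This factors as (μ + 3)·(μ - 5) = 0.
Eigenvalues: -3, 5.

-3, 5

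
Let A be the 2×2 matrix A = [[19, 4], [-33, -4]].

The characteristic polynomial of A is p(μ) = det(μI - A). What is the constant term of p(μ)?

56

p(μ) = μ^2 - 15μ + 56.
The constant term is 56.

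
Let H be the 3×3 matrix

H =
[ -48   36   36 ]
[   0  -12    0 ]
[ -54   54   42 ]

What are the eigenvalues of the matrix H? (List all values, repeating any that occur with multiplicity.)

-12, -12, 6

The characteristic polynomial is p(s) = det(sI - H).
Expanding along the first row, p(s) = s^3 + 18s^2 - 864.
Rational-root test: s = 6 gives p(6) = 0.
Factor out (s - 6): p(s) = (s - 6)·(s^2 + 24s + 144).
The quadratic factor is (s + 12)^2.
Eigenvalues: -12, -12, 6.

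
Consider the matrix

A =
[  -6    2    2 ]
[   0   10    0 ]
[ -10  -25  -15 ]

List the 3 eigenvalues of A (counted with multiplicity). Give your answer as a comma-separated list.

-11, -10, 10

The characteristic polynomial is p(lambda) = det(lambda·I - A).
Expanding the 3×3 determinant: p(lambda) = lambda^3 + 11·lambda^2 - 100·lambda - 1100.
Try lambda = -10: p(-10) = 0, so -10 is a root.
Factor out (lambda + 10): p(lambda) = (lambda + 10)·(lambda^2 + lambda - 110).
The quadratic factors as (lambda + 11)·(lambda - 10).
Eigenvalues: -11, -10, 10.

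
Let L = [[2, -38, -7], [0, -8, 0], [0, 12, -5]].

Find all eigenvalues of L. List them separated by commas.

Set up det(rI - L) = 0.
Cofactor expansion gives p(r) = r^3 + 11r^2 + 14r - 80.
Rational-root test: r = -8 gives p(-8) = 0.
Dividing by (r + 8) leaves r^2 + 3r - 10.
The quadratic factors as (r + 5)·(r - 2).
Eigenvalues: -8, -5, 2.

-8, -5, 2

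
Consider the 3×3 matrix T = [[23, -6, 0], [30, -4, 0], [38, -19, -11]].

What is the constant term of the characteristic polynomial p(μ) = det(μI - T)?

968

p(0) = det(0·I − T) = det(−T) = (−1)^3·det(T).
det(T) = -968, so p(0) = 968.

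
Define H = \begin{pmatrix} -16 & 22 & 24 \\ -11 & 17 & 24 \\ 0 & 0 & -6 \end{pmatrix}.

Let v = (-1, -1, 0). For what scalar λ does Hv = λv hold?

6

Compute Hv: H·(-1, -1, 0) = (-6, -6, 0).
Since Hv = λv, compare component 1: -6 = λ·-1, so λ = 6.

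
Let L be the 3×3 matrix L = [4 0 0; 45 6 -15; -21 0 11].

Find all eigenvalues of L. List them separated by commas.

4, 6, 11

Compute the characteristic polynomial p(lambda) = det(lambda·I - L).
Cofactor expansion gives p(lambda) = lambda^3 - 21·lambda^2 + 134·lambda - 264.
Rational-root test: lambda = 4 gives p(4) = 0.
Dividing by (lambda - 4) leaves lambda^2 - 17·lambda + 66.
The quadratic factors as (lambda - 6)·(lambda - 11).
Eigenvalues: 4, 6, 11.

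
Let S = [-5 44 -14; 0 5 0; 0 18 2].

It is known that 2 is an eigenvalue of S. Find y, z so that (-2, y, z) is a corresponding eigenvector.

We need (S - 2I)v = 0.
S - 2I = [[-7, 44, -14], [0, 3, 0], [0, 18, 0]].
Row 1: (-7)·-2 + (44)·y + (-14)·z = 0
Row 2: (0)·-2 + (3)·y + (0)·z = 0
Row 3: (0)·-2 + (18)·y + (0)·z = 0
Solving gives y = 0, z = 1.
Check: S·(-2, 0, 1) = (-4, 0, 2) = 2·(-2, 0, 1).

0, 1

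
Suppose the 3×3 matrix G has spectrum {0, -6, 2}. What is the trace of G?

-4

trace(G) is the sum of the eigenvalues: (0) + (-6) + (2) = -4.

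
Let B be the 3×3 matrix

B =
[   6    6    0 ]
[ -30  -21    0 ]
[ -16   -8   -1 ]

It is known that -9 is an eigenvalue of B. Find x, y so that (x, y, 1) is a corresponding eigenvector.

-2, 5

We need (B + 9I)v = 0.
B + 9I = [[15, 6, 0], [-30, -12, 0], [-16, -8, 8]].
Row 1: (15)·x + (6)·y + (0)·1 = 0
Row 2: (-30)·x + (-12)·y + (0)·1 = 0
Row 3: (-16)·x + (-8)·y + (8)·1 = 0
Solving gives x = -2, y = 5.
Check: B·(-2, 5, 1) = (18, -45, -9) = -9·(-2, 5, 1).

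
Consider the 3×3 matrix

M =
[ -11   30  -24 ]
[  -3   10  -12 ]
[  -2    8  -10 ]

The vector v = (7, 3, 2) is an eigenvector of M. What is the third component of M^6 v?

31250

First find the eigenvalue: Mv = (-35, -15, -10) = -5·(7, 3, 2), so λ = -5.
Then M^6 v = λ^6·v = (-5)^6·(7, 3, 2) = 15625·(7, 3, 2) = (109375, 46875, 31250).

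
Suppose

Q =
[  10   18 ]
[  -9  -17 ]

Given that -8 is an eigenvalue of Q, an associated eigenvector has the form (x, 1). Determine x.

We need (Q + 8I)v = 0.
Q + 8I = [[18, 18], [-9, -9]].
Row 1: (18)·x + (18)·1 = 0
Row 2: (-9)·x + (-9)·1 = 0
Solving gives x = -1.
Check: Q·(-1, 1) = (8, -8) = -8·(-1, 1).

-1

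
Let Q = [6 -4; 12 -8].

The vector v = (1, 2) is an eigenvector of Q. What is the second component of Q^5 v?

First find the eigenvalue: Qv = (-2, -4) = -2·(1, 2), so λ = -2.
Then Q^5 v = λ^5·v = (-2)^5·(1, 2) = -32·(1, 2) = (-32, -64).

-64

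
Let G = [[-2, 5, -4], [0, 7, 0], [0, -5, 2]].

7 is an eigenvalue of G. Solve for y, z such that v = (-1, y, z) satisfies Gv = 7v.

We need (G - 7I)v = 0.
G - 7I = [[-9, 5, -4], [0, 0, 0], [0, -5, -5]].
Row 1: (-9)·-1 + (5)·y + (-4)·z = 0
Row 2: (0)·-1 + (0)·y + (0)·z = 0
Row 3: (0)·-1 + (-5)·y + (-5)·z = 0
Solving gives y = -1, z = 1.
Check: G·(-1, -1, 1) = (-7, -7, 7) = 7·(-1, -1, 1).

-1, 1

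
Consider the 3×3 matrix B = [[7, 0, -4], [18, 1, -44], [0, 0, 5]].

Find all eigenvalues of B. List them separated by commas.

1, 5, 7

Set up det(tI - B) = 0.
Expanding along the first row, p(t) = t^3 - 13t^2 + 47t - 35.
Rational-root test: t = 7 gives p(7) = 0.
Factor out (t - 7): p(t) = (t - 7)·(t^2 - 6t + 5).
The quadratic factors as (t - 1)·(t - 5).
Eigenvalues: 1, 5, 7.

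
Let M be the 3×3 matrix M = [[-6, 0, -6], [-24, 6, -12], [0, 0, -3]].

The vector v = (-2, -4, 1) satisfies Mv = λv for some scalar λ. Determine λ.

Compute Mv: M·(-2, -4, 1) = (6, 12, -3).
Since Mv = λv, compare component 1: 6 = λ·-2, so λ = -3.

-3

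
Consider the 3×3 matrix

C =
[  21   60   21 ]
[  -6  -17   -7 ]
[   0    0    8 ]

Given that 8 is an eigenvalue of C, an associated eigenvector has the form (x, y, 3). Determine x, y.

9, -3

We need (C - 8I)v = 0.
C - 8I = [[13, 60, 21], [-6, -25, -7], [0, 0, 0]].
Row 1: (13)·x + (60)·y + (21)·3 = 0
Row 2: (-6)·x + (-25)·y + (-7)·3 = 0
Row 3: (0)·x + (0)·y + (0)·3 = 0
Solving gives x = 9, y = -3.
Check: C·(9, -3, 3) = (72, -24, 24) = 8·(9, -3, 3).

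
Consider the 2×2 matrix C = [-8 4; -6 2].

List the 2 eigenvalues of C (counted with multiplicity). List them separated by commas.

-4, -2

det(C - rI) = (-8 - r)(2 - r) - (4)·(-6) = r^2 + 6r + 8.
This factors as (r + 4)·(r + 2) = 0.
Eigenvalues: -4, -2.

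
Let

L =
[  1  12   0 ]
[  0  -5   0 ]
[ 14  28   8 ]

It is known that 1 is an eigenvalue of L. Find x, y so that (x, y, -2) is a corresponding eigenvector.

We need (L - 1I)v = 0.
L - 1I = [[0, 12, 0], [0, -6, 0], [14, 28, 7]].
Row 1: (0)·x + (12)·y + (0)·-2 = 0
Row 2: (0)·x + (-6)·y + (0)·-2 = 0
Row 3: (14)·x + (28)·y + (7)·-2 = 0
Solving gives x = 1, y = 0.
Check: L·(1, 0, -2) = (1, 0, -2) = 1·(1, 0, -2).

1, 0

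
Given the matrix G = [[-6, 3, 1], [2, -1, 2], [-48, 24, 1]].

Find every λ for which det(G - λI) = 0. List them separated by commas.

The characteristic polynomial is p(s) = det(sI - G).
Expanding the 3×3 determinant: p(s) = s^3 + 6s^2 - 7s.
Rational-root test: s = 1 gives p(1) = 0.
Factor out (s - 1): p(s) = (s - 1)·(s^2 + 7s).
The quadratic factors as (s + 7)·s.
Eigenvalues: -7, 0, 1.

-7, 0, 1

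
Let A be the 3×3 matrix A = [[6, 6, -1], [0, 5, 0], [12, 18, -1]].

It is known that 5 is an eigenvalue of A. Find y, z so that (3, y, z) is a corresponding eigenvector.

1, 9

We need (A - 5I)v = 0.
A - 5I = [[1, 6, -1], [0, 0, 0], [12, 18, -6]].
Row 1: (1)·3 + (6)·y + (-1)·z = 0
Row 2: (0)·3 + (0)·y + (0)·z = 0
Row 3: (12)·3 + (18)·y + (-6)·z = 0
Solving gives y = 1, z = 9.
Check: A·(3, 1, 9) = (15, 5, 45) = 5·(3, 1, 9).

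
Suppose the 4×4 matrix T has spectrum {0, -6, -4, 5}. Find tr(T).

trace(T) is the sum of the eigenvalues: (0) + (-6) + (-4) + (5) = -5.

-5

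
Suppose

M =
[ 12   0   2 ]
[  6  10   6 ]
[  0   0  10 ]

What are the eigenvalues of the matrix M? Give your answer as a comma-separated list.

Compute the characteristic polynomial p(t) = det(tI - M).
Cofactor expansion gives p(t) = t^3 - 32t^2 + 340t - 1200.
Rational-root test: t = 12 gives p(12) = 0.
Factor out (t - 12): p(t) = (t - 12)·(t^2 - 20t + 100).
The quadratic factor is (t - 10)^2.
Eigenvalues: 10, 10, 12.

10, 10, 12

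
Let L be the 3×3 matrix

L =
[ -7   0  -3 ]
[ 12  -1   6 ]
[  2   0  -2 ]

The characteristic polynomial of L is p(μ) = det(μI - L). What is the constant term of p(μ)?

p(μ) = μ^3 + 10μ^2 + 29μ + 20.
The constant term is 20.

20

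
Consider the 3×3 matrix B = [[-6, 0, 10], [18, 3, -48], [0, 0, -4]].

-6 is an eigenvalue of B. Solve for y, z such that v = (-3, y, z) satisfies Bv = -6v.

We need (B + 6I)v = 0.
B + 6I = [[0, 0, 10], [18, 9, -48], [0, 0, 2]].
Row 1: (0)·-3 + (0)·y + (10)·z = 0
Row 2: (18)·-3 + (9)·y + (-48)·z = 0
Row 3: (0)·-3 + (0)·y + (2)·z = 0
Solving gives y = 6, z = 0.
Check: B·(-3, 6, 0) = (18, -36, 0) = -6·(-3, 6, 0).

6, 0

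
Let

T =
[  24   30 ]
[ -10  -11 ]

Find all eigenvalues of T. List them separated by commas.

4, 9

det(T - λI) = (24 - λ)(-11 - λ) - (30)·(-10) = λ^2 - 13λ + 36.
This factors as (λ - 4)·(λ - 9) = 0.
Eigenvalues: 4, 9.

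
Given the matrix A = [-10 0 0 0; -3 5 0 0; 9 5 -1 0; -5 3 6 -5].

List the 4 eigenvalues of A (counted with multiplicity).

-10, -5, -1, 5

A is lower triangular, so its eigenvalues are the diagonal entries.
Diagonal: -10, 5, -1, -5.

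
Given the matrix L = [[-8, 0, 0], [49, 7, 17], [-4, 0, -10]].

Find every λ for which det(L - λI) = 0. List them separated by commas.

-10, -8, 7

Compute the characteristic polynomial p(λ) = det(λI - L).
Cofactor expansion gives p(λ) = λ^3 + 11λ^2 - 46λ - 560.
Rational-root test: λ = 7 gives p(7) = 0.
Dividing by (λ - 7) leaves λ^2 + 18λ + 80.
The quadratic factors as (λ + 10)·(λ + 8).
Eigenvalues: -10, -8, 7.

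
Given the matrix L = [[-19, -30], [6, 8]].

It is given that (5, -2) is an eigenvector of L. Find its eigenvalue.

Compute Lv: L·(5, -2) = (-35, 14).
Since Lv = λv, compare component 1: -35 = λ·5, so λ = -7.

-7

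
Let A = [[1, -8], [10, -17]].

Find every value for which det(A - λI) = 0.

-9, -7

det(A - rI) = (1 - r)(-17 - r) - (-8)·(10) = r^2 + 16r + 63.
This factors as (r + 9)·(r + 7) = 0.
Eigenvalues: -9, -7.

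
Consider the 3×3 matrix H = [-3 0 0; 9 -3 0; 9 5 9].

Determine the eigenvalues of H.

-3, -3, 9

H is lower triangular, so its eigenvalues are the diagonal entries.
Diagonal: -3, -3, 9.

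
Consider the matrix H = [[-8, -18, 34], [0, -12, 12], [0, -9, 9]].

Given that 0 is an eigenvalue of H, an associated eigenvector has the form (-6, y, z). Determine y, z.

We need (H)v = 0.
H = [[-8, -18, 34], [0, -12, 12], [0, -9, 9]].
Row 1: (-8)·-6 + (-18)·y + (34)·z = 0
Row 2: (0)·-6 + (-12)·y + (12)·z = 0
Row 3: (0)·-6 + (-9)·y + (9)·z = 0
Solving gives y = -3, z = -3.
Check: H·(-6, -3, -3) = (0, 0, 0) = 0·(-6, -3, -3).

-3, -3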